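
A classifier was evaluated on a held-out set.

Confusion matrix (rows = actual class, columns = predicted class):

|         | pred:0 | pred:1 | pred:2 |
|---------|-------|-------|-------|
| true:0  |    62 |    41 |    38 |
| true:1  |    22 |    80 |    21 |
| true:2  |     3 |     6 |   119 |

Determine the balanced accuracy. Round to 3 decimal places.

0.673

Balanced accuracy = mean of per-class recall.
  0: recall = 62/141 = 0.4397
  1: recall = 80/123 = 0.6504
  2: recall = 119/128 = 0.9297
Mean = (0.4397 + 0.6504 + 0.9297) / 3 = 0.673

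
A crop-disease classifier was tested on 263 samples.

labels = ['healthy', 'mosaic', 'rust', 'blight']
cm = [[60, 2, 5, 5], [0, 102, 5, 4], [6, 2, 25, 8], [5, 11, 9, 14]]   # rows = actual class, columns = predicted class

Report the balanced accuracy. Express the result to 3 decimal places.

Balanced accuracy = mean of per-class recall.
  healthy: recall = 60/72 = 0.8333
  mosaic: recall = 102/111 = 0.9189
  rust: recall = 25/41 = 0.6098
  blight: recall = 14/39 = 0.3590
Mean = (0.8333 + 0.9189 + 0.6098 + 0.3590) / 4 = 0.680

0.680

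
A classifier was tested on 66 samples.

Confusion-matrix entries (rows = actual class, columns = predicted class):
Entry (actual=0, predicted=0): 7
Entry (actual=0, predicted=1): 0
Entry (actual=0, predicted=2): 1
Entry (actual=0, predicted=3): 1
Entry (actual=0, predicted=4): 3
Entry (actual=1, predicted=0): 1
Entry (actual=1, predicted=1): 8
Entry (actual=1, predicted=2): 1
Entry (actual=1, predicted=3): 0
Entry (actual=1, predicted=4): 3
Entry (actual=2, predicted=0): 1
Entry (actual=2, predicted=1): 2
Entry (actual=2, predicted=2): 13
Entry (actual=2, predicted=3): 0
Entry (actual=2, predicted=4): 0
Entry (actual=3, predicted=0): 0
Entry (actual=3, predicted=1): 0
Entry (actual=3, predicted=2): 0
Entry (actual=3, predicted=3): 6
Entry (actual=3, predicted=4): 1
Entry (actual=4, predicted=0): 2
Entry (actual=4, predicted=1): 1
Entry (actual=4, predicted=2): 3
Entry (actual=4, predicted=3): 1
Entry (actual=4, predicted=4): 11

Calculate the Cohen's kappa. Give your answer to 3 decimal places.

Observed agreement pₒ = trace/N = 45/66 = 0.6818
Expected agreement pₑ = Σ (rowᵢ·colᵢ)/N² = (12·11 + 13·11 + 16·18 + 7·8 + 18·18)/66² = 0.2165
κ = (pₒ − pₑ)/(1 − pₑ) = (0.6818 − 0.2165)/(1 − 0.2165) = 0.594

0.594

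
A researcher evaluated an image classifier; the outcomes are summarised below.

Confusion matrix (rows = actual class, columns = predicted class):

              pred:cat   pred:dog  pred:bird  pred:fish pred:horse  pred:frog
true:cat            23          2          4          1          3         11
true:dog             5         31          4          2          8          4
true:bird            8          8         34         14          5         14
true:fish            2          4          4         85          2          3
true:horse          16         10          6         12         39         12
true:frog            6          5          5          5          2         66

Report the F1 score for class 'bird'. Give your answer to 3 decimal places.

0.486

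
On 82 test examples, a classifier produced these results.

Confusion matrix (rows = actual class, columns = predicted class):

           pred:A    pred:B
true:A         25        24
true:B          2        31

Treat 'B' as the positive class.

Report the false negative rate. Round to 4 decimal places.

FNR = FN/(FN+TP) = 2/(2+31) = 0.0606

0.0606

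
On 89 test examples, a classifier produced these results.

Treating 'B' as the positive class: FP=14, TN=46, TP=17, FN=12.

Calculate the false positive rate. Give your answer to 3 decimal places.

FPR = FP/(FP+TN) = 14/(14+46) = 0.233

0.233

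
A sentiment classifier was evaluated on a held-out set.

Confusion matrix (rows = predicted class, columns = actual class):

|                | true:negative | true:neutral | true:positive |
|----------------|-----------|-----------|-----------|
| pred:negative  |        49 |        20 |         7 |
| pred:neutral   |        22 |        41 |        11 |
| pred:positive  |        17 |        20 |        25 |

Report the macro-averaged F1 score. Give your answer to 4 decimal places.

Per-class F1 score (2·TP/(2·TP+FP+FN)):
  negative: TP=49, FP=20+7=27, FN=22+17=39 → 98/164 = 0.59756
  neutral: TP=41, FP=22+11=33, FN=20+20=40 → 82/155 = 0.52903
  positive: TP=25, FP=17+20=37, FN=7+11=18 → 50/105 = 0.47619
Macro-F1 score = mean = (0.59756 + 0.52903 + 0.47619) / 3 = 0.5343

0.5343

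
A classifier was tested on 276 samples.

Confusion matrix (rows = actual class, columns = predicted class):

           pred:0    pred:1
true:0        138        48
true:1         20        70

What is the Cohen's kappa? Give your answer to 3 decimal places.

0.481

Observed agreement pₒ = trace/N = 208/276 = 0.7536
Expected agreement pₑ = Σ (rowᵢ·colᵢ)/N² = (186·158 + 90·118)/276² = 0.5252
κ = (pₒ − pₑ)/(1 − pₑ) = (0.7536 − 0.5252)/(1 − 0.5252) = 0.481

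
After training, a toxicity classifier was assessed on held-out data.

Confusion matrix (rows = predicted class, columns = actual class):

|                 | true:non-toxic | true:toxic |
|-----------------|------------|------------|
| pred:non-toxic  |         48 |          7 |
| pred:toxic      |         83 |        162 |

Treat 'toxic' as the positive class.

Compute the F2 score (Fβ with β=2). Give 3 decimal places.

Fβ = (1+β²)·TP / ((1+β²)·TP + β²·FN + FP), with β²=4
= 5·162 / (5·162 + 4·7 + 83) = 0.879

0.879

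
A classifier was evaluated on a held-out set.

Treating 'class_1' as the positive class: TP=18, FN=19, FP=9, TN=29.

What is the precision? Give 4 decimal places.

0.6667

Precision = TP/(TP+FP) = 18/(18+9) = 18/27 = 0.6667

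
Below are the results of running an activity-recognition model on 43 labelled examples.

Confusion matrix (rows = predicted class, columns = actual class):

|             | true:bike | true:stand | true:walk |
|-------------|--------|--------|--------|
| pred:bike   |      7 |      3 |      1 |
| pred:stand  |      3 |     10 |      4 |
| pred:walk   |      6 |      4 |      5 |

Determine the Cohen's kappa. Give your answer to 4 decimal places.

0.2682

Observed agreement pₒ = trace/N = 22/43 = 0.51163
Expected agreement pₑ = Σ (rowᵢ·colᵢ)/N² = (16·11 + 17·17 + 10·15)/43² = 0.33261
κ = (pₒ − pₑ)/(1 − pₑ) = (0.51163 − 0.33261)/(1 − 0.33261) = 0.2682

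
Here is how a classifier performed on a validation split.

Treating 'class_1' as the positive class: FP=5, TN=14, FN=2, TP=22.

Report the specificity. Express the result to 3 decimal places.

0.737

Specificity = TN/(TN+FP) = 14/(14+5) = 0.737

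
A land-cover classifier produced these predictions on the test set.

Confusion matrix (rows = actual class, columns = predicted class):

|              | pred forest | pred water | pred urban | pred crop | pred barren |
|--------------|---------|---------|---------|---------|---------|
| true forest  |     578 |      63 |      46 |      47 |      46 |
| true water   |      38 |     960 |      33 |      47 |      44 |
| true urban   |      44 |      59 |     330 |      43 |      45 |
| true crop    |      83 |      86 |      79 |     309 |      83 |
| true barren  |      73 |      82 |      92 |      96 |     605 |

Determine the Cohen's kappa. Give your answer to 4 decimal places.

Observed agreement pₒ = trace/N = 2782/4011 = 0.69359
Expected agreement pₑ = Σ (rowᵢ·colᵢ)/N² = (780·816 + 1122·1250 + 521·580 + 640·542 + 948·823)/4011² = 0.21558
κ = (pₒ − pₑ)/(1 − pₑ) = (0.69359 − 0.21558)/(1 − 0.21558) = 0.6094

0.6094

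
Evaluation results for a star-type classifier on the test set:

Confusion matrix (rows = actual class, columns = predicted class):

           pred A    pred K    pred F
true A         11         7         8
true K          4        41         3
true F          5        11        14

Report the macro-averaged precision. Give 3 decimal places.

0.602

Per-class precision (TP/(TP+FP)):
  A: TP=11, FP=4+5=9 → 11/20 = 0.5500
  K: TP=41, FP=7+11=18 → 41/59 = 0.6949
  F: TP=14, FP=8+3=11 → 14/25 = 0.5600
Macro-precision = mean = (0.5500 + 0.6949 + 0.5600) / 3 = 0.602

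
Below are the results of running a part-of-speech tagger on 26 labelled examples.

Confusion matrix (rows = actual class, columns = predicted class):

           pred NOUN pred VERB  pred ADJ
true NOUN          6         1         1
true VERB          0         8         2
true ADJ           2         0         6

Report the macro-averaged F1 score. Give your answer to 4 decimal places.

Per-class F1 score (2·TP/(2·TP+FP+FN)):
  NOUN: TP=6, FP=0+2=2, FN=1+1=2 → 12/16 = 0.75000
  VERB: TP=8, FP=1+0=1, FN=0+2=2 → 16/19 = 0.84211
  ADJ: TP=6, FP=1+2=3, FN=2+0=2 → 12/17 = 0.70588
Macro-F1 score = mean = (0.75000 + 0.84211 + 0.70588) / 3 = 0.7660

0.7660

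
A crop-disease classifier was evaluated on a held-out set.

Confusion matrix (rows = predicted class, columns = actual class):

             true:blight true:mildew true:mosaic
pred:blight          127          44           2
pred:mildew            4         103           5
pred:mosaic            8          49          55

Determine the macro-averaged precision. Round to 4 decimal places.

0.7149

Per-class precision (TP/(TP+FP)):
  blight: TP=127, FP=44+2=46 → 127/173 = 0.73410
  mildew: TP=103, FP=4+5=9 → 103/112 = 0.91964
  mosaic: TP=55, FP=8+49=57 → 55/112 = 0.49107
Macro-precision = mean = (0.73410 + 0.91964 + 0.49107) / 3 = 0.7149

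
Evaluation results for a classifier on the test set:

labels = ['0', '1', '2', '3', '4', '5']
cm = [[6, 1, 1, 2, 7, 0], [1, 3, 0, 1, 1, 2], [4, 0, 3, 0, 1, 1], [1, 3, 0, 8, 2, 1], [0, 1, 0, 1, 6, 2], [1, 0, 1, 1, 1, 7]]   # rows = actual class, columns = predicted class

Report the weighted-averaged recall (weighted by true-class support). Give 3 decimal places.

0.471

Per-class recall (TP/(TP+FN)):
  0: TP=6, FN=1+1+2+7+0=11 → 6/17 = 0.3529
  1: TP=3, FN=1+0+1+1+2=5 → 3/8 = 0.3750
  2: TP=3, FN=4+0+0+1+1=6 → 3/9 = 0.3333
  3: TP=8, FN=1+3+0+2+1=7 → 8/15 = 0.5333
  4: TP=6, FN=0+1+0+1+2=4 → 6/10 = 0.6000
  5: TP=7, FN=1+0+1+1+1=4 → 7/11 = 0.6364
Weighted-recall = Σ (supportᵢ/N)·recallᵢ with N=70: (17/70)·0.3529 + (8/70)·0.3750 + (9/70)·0.3333 + (15/70)·0.5333 + (10/70)·0.6000 + (11/70)·0.6364 = 0.471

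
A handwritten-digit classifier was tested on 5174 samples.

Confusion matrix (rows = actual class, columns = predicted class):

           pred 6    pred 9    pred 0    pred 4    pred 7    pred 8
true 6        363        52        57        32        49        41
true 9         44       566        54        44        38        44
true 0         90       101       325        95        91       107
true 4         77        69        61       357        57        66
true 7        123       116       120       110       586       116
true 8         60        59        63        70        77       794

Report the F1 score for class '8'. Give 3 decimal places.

0.693

Take TP from the diagonal, FP from the rest of the '8' prediction marginal, FN from the rest of the '8' actual marginal.
F1 score = 2·TP/(2·TP+FP+FN).
8: TP=794, FP=41+44+107+66+116=374, FN=60+59+63+70+77=329 → 1588/2291 = 0.6931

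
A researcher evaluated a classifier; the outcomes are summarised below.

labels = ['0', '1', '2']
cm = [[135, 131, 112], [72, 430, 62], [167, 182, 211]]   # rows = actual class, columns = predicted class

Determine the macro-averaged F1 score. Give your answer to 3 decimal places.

Per-class F1 score (2·TP/(2·TP+FP+FN)):
  0: TP=135, FP=72+167=239, FN=131+112=243 → 270/752 = 0.3590
  1: TP=430, FP=131+182=313, FN=72+62=134 → 860/1307 = 0.6580
  2: TP=211, FP=112+62=174, FN=167+182=349 → 422/945 = 0.4466
Macro-F1 score = mean = (0.3590 + 0.6580 + 0.4466) / 3 = 0.488

0.488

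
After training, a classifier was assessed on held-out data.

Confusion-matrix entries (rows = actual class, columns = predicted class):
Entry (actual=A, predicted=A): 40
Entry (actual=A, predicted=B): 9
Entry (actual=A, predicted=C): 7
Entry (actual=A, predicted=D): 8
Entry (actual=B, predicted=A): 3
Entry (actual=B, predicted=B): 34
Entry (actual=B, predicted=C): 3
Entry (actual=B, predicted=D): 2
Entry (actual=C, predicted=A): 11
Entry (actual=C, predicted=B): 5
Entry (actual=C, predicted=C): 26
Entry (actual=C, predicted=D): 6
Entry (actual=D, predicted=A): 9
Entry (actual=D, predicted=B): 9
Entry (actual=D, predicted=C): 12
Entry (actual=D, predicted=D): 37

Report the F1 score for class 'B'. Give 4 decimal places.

F1 score = 2·TP/(2·TP+FP+FN).
B: TP=34, FP=9+5+9=23, FN=3+3+2=8 → 68/99 = 0.68687

0.6869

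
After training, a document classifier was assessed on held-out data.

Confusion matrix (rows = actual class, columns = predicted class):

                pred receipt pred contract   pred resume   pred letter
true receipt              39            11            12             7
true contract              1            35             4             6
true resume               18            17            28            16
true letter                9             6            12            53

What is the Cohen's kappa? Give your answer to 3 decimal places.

0.421

Observed agreement pₒ = trace/N = 155/274 = 0.5657
Expected agreement pₑ = Σ (rowᵢ·colᵢ)/N² = (69·67 + 46·69 + 79·56 + 80·82)/274² = 0.2502
κ = (pₒ − pₑ)/(1 − pₑ) = (0.5657 − 0.2502)/(1 − 0.2502) = 0.421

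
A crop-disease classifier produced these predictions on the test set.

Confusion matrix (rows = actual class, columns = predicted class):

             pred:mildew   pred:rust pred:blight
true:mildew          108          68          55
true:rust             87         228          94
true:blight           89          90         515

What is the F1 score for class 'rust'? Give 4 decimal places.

0.5736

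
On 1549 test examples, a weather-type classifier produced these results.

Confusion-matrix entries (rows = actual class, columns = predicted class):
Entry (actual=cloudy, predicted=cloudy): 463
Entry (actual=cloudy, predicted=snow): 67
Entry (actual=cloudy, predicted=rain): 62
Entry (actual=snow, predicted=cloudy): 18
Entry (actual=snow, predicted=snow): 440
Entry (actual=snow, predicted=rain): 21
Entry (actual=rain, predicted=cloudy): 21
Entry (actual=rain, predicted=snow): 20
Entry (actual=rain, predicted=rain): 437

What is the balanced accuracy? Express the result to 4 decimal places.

Balanced accuracy = mean of per-class recall.
  cloudy: recall = 463/592 = 0.78209
  snow: recall = 440/479 = 0.91858
  rain: recall = 437/478 = 0.91423
Mean = (0.78209 + 0.91858 + 0.91423) / 3 = 0.8716

0.8716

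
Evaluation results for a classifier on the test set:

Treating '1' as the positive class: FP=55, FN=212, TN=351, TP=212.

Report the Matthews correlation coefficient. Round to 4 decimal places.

MCC = (TP·TN − FP·FN) / √((TP+FP)(TP+FN)(TN+FP)(TN+FN))
Numerator = 212·351 − 55·212 = 62752
Denominator = √(267·424·406·563) = √25876858224 = 160862.8553
MCC = 62752 / 160862.8553 = 0.3901

0.3901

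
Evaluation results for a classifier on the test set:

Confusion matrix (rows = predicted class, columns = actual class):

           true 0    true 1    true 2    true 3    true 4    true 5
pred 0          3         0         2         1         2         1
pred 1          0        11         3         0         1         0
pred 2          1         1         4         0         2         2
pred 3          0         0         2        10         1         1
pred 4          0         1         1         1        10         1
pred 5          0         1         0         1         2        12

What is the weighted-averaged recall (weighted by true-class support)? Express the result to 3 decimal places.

0.641

Per-class recall (TP/(TP+FN)):
  0: TP=3, FN=0+1+0+0+0=1 → 3/4 = 0.7500
  1: TP=11, FN=0+1+0+1+1=3 → 11/14 = 0.7857
  2: TP=4, FN=2+3+2+1+0=8 → 4/12 = 0.3333
  3: TP=10, FN=1+0+0+1+1=3 → 10/13 = 0.7692
  4: TP=10, FN=2+1+2+1+2=8 → 10/18 = 0.5556
  5: TP=12, FN=1+0+2+1+1=5 → 12/17 = 0.7059
Weighted-recall = Σ (supportᵢ/N)·recallᵢ with N=78: (4/78)·0.7500 + (14/78)·0.7857 + (12/78)·0.3333 + (13/78)·0.7692 + (18/78)·0.5556 + (17/78)·0.7059 = 0.641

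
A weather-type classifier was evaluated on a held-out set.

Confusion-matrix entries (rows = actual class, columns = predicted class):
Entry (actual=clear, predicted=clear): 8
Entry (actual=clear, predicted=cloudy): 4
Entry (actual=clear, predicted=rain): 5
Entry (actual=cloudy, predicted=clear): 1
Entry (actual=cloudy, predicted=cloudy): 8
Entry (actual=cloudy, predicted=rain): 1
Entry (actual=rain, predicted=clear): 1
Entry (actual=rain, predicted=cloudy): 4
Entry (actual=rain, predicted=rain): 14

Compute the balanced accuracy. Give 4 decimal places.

0.6691

Balanced accuracy = mean of per-class recall.
  clear: recall = 8/17 = 0.47059
  cloudy: recall = 8/10 = 0.80000
  rain: recall = 14/19 = 0.73684
Mean = (0.47059 + 0.80000 + 0.73684) / 3 = 0.6691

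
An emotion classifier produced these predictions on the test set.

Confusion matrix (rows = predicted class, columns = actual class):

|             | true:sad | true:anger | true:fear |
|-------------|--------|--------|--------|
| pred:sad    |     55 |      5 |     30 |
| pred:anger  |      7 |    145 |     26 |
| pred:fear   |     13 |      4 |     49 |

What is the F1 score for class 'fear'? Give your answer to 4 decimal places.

0.5731

F1 score = 2·TP/(2·TP+FP+FN).
fear: TP=49, FP=13+4=17, FN=30+26=56 → 98/171 = 0.57310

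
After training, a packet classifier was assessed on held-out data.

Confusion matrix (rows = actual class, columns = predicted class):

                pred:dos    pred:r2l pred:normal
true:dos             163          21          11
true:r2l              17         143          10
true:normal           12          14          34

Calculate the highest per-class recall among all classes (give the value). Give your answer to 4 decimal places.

0.8412

Per-class recall (TP/(TP+FN)):
  dos: TP=163, FN=21+11=32 → 163/195 = 0.83590
  r2l: TP=143, FN=17+10=27 → 143/170 = 0.84118
  normal: TP=34, FN=12+14=26 → 34/60 = 0.56667
Highest is class 'r2l' with recall = 0.8412.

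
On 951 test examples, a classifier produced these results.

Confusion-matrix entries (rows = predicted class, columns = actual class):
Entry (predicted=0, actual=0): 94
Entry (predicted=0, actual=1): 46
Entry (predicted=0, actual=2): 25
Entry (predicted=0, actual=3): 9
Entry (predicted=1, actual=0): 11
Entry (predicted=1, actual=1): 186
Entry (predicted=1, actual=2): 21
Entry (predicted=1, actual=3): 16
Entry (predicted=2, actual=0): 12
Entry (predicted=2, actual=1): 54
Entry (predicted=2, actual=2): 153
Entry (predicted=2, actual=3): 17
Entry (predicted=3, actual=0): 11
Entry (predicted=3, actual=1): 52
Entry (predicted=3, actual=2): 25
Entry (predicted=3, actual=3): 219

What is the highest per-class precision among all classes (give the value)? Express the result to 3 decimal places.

Per-class precision (TP/(TP+FP)):
  0: TP=94, FP=46+25+9=80 → 94/174 = 0.5402
  1: TP=186, FP=11+21+16=48 → 186/234 = 0.7949
  2: TP=153, FP=12+54+17=83 → 153/236 = 0.6483
  3: TP=219, FP=11+52+25=88 → 219/307 = 0.7134
Highest is class '1' with precision = 0.795.

0.795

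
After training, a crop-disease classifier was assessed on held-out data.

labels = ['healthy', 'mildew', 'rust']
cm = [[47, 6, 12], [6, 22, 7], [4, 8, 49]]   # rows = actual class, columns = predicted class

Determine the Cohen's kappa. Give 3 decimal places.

0.588

Observed agreement pₒ = trace/N = 118/161 = 0.7329
Expected agreement pₑ = Σ (rowᵢ·colᵢ)/N² = (65·57 + 35·36 + 61·68)/161² = 0.3516
κ = (pₒ − pₑ)/(1 − pₑ) = (0.7329 − 0.3516)/(1 − 0.3516) = 0.588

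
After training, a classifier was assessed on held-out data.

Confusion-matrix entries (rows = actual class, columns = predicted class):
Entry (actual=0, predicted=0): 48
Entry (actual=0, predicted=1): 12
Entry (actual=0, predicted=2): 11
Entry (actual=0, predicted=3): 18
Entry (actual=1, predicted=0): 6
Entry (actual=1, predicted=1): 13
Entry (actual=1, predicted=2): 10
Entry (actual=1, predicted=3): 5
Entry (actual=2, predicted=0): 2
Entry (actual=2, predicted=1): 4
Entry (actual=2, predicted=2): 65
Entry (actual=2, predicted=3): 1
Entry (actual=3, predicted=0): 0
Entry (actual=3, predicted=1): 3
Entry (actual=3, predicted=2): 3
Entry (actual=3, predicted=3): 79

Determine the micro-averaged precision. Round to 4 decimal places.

Micro-averaging pools counts across classes: ΣTP=205, ΣFP=75, ΣFN=75.
Micro-precision = TP/(TP+FP) on pooled counts = 0.7321 (equals overall accuracy in single-label multiclass).

0.7321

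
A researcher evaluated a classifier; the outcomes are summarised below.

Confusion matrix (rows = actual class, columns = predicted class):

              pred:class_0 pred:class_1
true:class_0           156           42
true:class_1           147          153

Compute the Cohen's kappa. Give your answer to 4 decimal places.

Observed agreement pₒ = trace/N = 309/498 = 0.62048
Expected agreement pₑ = Σ (rowᵢ·colᵢ)/N² = (198·303 + 300·195)/498² = 0.47779
κ = (pₒ − pₑ)/(1 − pₑ) = (0.62048 − 0.47779)/(1 − 0.47779) = 0.2732

0.2732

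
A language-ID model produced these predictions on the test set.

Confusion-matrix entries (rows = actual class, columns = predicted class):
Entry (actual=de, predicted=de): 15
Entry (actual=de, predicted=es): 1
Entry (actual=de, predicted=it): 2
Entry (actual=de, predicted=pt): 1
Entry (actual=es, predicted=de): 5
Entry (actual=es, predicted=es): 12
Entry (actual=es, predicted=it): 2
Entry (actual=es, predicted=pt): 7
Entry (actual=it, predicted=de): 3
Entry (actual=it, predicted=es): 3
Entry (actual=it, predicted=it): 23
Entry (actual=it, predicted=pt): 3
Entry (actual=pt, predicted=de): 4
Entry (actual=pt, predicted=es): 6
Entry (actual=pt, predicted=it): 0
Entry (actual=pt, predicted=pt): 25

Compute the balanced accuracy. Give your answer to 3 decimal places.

0.671

Balanced accuracy = mean of per-class recall.
  de: recall = 15/19 = 0.7895
  es: recall = 12/26 = 0.4615
  it: recall = 23/32 = 0.7188
  pt: recall = 25/35 = 0.7143
Mean = (0.7895 + 0.4615 + 0.7188 + 0.7143) / 4 = 0.671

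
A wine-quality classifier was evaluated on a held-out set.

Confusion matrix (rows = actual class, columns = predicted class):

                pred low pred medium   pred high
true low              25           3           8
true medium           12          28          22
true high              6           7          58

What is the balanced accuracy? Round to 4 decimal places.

Balanced accuracy = mean of per-class recall.
  low: recall = 25/36 = 0.69444
  medium: recall = 28/62 = 0.45161
  high: recall = 58/71 = 0.81690
Mean = (0.69444 + 0.45161 + 0.81690) / 3 = 0.6543

0.6543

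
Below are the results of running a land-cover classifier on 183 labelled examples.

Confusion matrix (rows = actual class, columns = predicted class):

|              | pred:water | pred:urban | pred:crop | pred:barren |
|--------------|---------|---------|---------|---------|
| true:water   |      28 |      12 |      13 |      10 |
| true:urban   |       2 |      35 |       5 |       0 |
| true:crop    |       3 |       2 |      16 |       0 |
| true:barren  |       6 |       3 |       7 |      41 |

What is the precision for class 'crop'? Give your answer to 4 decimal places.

0.3902

One-vs-rest for 'crop': TP = diagonal; FP = other classes predicted 'crop'; FN = 'crop' predicted as other.
precision = TP/(TP+FP).
crop: TP=16, FP=13+5+7=25 → 16/41 = 0.39024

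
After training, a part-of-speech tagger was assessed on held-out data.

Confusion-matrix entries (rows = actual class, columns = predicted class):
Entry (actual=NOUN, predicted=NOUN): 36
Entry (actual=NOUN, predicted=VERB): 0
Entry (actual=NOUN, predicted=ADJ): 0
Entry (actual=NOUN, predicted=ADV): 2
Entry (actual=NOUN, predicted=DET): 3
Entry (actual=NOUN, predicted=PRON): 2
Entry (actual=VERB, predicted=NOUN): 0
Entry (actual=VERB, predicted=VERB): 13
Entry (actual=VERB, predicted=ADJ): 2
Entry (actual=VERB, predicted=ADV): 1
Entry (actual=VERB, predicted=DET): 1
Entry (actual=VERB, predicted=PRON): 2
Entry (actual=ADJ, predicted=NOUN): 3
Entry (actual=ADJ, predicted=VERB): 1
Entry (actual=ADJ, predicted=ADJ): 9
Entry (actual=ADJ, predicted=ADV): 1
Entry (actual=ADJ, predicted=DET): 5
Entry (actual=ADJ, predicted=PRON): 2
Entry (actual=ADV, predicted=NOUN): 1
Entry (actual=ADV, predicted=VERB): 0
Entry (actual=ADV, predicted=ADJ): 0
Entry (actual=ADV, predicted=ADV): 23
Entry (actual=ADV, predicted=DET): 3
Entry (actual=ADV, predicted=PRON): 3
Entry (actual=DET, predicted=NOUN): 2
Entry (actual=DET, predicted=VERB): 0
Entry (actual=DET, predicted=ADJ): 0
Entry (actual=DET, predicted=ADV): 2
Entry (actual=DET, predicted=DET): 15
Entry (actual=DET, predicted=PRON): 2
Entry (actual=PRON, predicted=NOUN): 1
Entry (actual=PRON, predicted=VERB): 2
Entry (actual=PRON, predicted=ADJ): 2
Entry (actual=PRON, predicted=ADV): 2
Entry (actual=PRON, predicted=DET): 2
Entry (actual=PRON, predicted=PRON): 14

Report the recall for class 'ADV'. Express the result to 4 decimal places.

Take TP from the diagonal, FP from the rest of the 'ADV' prediction marginal, FN from the rest of the 'ADV' actual marginal.
recall = TP/(TP+FN).
ADV: TP=23, FN=1+0+0+3+3=7 → 23/30 = 0.76667

0.7667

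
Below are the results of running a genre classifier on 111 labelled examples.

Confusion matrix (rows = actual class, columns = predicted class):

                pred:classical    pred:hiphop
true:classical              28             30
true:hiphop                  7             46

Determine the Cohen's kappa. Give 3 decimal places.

Observed agreement pₒ = trace/N = 74/111 = 0.6667
Expected agreement pₑ = Σ (rowᵢ·colᵢ)/N² = (58·35 + 53·76)/111² = 0.4917
κ = (pₒ − pₑ)/(1 − pₑ) = (0.6667 − 0.4917)/(1 − 0.4917) = 0.344

0.344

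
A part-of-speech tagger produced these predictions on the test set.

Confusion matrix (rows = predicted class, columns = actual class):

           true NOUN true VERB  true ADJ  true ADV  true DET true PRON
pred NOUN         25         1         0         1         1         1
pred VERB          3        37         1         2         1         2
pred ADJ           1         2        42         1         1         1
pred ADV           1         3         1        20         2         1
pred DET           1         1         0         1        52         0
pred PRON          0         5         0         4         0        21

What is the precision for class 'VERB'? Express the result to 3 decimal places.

0.804

Treat 'VERB' as positive and all other classes as negative.
precision = TP/(TP+FP).
VERB: TP=37, FP=3+1+2+1+2=9 → 37/46 = 0.8043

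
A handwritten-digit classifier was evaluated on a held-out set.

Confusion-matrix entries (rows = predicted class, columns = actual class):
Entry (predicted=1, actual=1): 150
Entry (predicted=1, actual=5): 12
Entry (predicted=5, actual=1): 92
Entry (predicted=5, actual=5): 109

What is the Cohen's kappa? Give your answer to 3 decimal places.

0.447

Observed agreement pₒ = trace/N = 259/363 = 0.7135
Expected agreement pₑ = Σ (rowᵢ·colᵢ)/N² = (242·162 + 121·201)/363² = 0.4821
κ = (pₒ − pₑ)/(1 − pₑ) = (0.7135 − 0.4821)/(1 − 0.4821) = 0.447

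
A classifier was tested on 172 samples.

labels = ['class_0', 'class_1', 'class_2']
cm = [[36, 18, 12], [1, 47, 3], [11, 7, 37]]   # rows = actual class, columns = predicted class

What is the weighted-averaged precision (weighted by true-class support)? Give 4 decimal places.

Per-class precision (TP/(TP+FP)):
  class_0: TP=36, FP=1+11=12 → 36/48 = 0.75000
  class_1: TP=47, FP=18+7=25 → 47/72 = 0.65278
  class_2: TP=37, FP=12+3=15 → 37/52 = 0.71154
Weighted-precision = Σ (supportᵢ/N)·precisionᵢ with N=172: (66/172)·0.75000 + (51/172)·0.65278 + (55/172)·0.71154 = 0.7089

0.7089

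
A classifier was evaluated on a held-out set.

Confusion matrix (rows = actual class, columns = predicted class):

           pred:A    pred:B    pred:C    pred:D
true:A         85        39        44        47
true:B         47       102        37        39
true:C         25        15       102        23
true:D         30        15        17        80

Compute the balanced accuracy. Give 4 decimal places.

0.5076

Balanced accuracy = mean of per-class recall.
  A: recall = 85/215 = 0.39535
  B: recall = 102/225 = 0.45333
  C: recall = 102/165 = 0.61818
  D: recall = 80/142 = 0.56338
Mean = (0.39535 + 0.45333 + 0.61818 + 0.56338) / 4 = 0.5076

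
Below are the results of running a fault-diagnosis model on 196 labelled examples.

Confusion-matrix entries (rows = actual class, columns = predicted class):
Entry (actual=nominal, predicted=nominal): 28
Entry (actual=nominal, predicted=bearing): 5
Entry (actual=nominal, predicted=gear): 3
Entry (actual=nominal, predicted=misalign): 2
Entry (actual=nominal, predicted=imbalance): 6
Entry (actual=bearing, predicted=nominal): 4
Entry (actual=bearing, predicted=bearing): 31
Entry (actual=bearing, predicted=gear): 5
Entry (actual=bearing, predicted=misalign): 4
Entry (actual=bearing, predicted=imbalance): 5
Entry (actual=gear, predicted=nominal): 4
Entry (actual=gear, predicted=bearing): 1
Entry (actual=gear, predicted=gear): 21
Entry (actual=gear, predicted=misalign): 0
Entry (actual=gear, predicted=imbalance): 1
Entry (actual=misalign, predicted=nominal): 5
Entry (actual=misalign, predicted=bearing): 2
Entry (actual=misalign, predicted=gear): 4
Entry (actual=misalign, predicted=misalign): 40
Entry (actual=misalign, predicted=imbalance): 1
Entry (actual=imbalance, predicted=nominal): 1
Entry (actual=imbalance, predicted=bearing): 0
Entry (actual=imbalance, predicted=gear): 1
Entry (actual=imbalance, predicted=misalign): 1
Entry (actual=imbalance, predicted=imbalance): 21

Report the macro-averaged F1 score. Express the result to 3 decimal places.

0.715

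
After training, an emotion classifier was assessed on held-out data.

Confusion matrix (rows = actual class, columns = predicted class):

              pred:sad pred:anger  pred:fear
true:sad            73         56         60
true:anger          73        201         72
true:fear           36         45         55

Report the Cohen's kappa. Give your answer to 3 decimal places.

0.197

Observed agreement pₒ = trace/N = 329/671 = 0.4903
Expected agreement pₑ = Σ (rowᵢ·colᵢ)/N² = (189·182 + 346·302 + 136·187)/671² = 0.3650
κ = (pₒ − pₑ)/(1 − pₑ) = (0.4903 − 0.3650)/(1 − 0.3650) = 0.197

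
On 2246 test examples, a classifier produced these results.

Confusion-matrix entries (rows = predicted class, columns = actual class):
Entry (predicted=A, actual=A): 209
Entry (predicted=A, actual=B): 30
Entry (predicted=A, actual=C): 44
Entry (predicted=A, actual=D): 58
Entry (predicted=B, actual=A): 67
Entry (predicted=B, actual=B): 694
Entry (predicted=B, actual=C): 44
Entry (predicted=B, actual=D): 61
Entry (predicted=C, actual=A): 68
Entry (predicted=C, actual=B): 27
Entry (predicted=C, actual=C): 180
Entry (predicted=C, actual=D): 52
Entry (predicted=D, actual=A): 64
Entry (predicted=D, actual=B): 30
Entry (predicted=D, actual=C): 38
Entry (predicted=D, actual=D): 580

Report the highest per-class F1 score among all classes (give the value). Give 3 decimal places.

0.843

Per-class F1 score (2·TP/(2·TP+FP+FN)):
  A: TP=209, FP=30+44+58=132, FN=67+68+64=199 → 418/749 = 0.5581
  B: TP=694, FP=67+44+61=172, FN=30+27+30=87 → 1388/1647 = 0.8427
  C: TP=180, FP=68+27+52=147, FN=44+44+38=126 → 360/633 = 0.5687
  D: TP=580, FP=64+30+38=132, FN=58+61+52=171 → 1160/1463 = 0.7929
Highest is class 'B' with F1 score = 0.843.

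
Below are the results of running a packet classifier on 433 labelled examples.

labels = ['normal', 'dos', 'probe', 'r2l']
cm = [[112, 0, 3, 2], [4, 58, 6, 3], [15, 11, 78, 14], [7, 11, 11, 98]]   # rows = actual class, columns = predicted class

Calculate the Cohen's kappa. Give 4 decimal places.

0.7295

Observed agreement pₒ = trace/N = 346/433 = 0.79908
Expected agreement pₑ = Σ (rowᵢ·colᵢ)/N² = (117·138 + 71·80 + 118·98 + 127·117)/433² = 0.25734
κ = (pₒ − pₑ)/(1 − pₑ) = (0.79908 − 0.25734)/(1 − 0.25734) = 0.7295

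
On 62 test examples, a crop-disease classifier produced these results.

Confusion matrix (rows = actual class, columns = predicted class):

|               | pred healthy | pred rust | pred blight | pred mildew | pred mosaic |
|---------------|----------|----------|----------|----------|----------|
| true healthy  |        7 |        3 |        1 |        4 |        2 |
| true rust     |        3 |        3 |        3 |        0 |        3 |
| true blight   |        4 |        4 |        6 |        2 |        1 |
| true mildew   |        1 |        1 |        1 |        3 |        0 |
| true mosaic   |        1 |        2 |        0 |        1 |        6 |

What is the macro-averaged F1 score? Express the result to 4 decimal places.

0.4027

Per-class F1 score (2·TP/(2·TP+FP+FN)):
  healthy: TP=7, FP=3+4+1+1=9, FN=3+1+4+2=10 → 14/33 = 0.42424
  rust: TP=3, FP=3+4+1+2=10, FN=3+3+0+3=9 → 6/25 = 0.24000
  blight: TP=6, FP=1+3+1+0=5, FN=4+4+2+1=11 → 12/28 = 0.42857
  mildew: TP=3, FP=4+0+2+1=7, FN=1+1+1+0=3 → 6/16 = 0.37500
  mosaic: TP=6, FP=2+3+1+0=6, FN=1+2+0+1=4 → 12/22 = 0.54545
Macro-F1 score = mean = (0.42424 + 0.24000 + 0.42857 + 0.37500 + 0.54545) / 5 = 0.4027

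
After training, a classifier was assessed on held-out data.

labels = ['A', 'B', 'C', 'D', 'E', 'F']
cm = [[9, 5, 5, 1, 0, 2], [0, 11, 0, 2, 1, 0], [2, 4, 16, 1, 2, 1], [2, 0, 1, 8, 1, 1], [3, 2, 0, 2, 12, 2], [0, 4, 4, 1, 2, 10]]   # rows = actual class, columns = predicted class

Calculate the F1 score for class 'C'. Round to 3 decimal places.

0.615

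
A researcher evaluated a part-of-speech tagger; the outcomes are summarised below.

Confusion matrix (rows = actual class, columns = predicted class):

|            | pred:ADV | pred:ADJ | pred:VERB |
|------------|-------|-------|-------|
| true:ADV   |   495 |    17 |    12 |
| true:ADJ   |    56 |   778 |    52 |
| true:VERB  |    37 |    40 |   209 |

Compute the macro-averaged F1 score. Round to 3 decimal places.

0.847

Per-class F1 score (2·TP/(2·TP+FP+FN)):
  ADV: TP=495, FP=56+37=93, FN=17+12=29 → 990/1112 = 0.8903
  ADJ: TP=778, FP=17+40=57, FN=56+52=108 → 1556/1721 = 0.9041
  VERB: TP=209, FP=12+52=64, FN=37+40=77 → 418/559 = 0.7478
Macro-F1 score = mean = (0.8903 + 0.9041 + 0.7478) / 3 = 0.847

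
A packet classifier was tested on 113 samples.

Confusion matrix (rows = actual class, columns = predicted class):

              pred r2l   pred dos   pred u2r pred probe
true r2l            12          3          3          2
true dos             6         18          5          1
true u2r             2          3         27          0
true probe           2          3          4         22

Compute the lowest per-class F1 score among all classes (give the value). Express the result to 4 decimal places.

0.5714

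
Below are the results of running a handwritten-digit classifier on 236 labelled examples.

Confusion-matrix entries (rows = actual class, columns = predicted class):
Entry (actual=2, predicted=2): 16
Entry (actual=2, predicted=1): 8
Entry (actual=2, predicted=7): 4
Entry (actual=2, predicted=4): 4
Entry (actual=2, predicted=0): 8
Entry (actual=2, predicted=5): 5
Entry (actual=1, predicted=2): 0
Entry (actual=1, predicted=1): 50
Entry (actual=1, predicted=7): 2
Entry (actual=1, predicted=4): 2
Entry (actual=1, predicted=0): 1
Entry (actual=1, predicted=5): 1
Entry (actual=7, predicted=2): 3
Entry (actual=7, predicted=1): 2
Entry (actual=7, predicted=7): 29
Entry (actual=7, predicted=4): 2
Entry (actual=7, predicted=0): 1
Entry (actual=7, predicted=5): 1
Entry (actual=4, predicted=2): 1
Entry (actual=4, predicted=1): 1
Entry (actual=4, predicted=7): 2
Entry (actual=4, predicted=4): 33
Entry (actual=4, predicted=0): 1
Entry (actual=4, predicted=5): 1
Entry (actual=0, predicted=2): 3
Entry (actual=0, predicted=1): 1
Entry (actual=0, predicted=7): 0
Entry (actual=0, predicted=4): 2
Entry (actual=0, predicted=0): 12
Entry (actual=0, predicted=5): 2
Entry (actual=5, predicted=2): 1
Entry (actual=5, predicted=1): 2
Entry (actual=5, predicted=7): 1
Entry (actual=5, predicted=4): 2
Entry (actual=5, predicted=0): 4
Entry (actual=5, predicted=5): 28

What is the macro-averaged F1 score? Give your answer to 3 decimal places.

Per-class F1 score (2·TP/(2·TP+FP+FN)):
  2: TP=16, FP=0+3+1+3+1=8, FN=8+4+4+8+5=29 → 32/69 = 0.4638
  1: TP=50, FP=8+2+1+1+2=14, FN=0+2+2+1+1=6 → 100/120 = 0.8333
  7: TP=29, FP=4+2+2+0+1=9, FN=3+2+2+1+1=9 → 58/76 = 0.7632
  4: TP=33, FP=4+2+2+2+2=12, FN=1+1+2+1+1=6 → 66/84 = 0.7857
  0: TP=12, FP=8+1+1+1+4=15, FN=3+1+0+2+2=8 → 24/47 = 0.5106
  5: TP=28, FP=5+1+1+1+2=10, FN=1+2+1+2+4=10 → 56/76 = 0.7368
Macro-F1 score = mean = (0.4638 + 0.8333 + 0.7632 + 0.7857 + 0.5106 + 0.7368) / 6 = 0.682

0.682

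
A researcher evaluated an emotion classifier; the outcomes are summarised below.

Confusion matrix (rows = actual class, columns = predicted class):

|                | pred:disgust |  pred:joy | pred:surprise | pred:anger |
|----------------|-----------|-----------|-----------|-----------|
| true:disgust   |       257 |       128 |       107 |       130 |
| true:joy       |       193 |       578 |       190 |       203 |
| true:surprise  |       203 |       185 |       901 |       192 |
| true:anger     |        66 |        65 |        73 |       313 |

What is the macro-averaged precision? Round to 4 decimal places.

Per-class precision (TP/(TP+FP)):
  disgust: TP=257, FP=193+203+66=462 → 257/719 = 0.35744
  joy: TP=578, FP=128+185+65=378 → 578/956 = 0.60460
  surprise: TP=901, FP=107+190+73=370 → 901/1271 = 0.70889
  anger: TP=313, FP=130+203+192=525 → 313/838 = 0.37351
Macro-precision = mean = (0.35744 + 0.60460 + 0.70889 + 0.37351) / 4 = 0.5111

0.5111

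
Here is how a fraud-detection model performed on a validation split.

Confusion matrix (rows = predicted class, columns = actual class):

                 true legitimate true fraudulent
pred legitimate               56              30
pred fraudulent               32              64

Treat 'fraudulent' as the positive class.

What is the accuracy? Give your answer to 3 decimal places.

0.659

Accuracy = (TP+TN)/N = (64+56)/182 = 0.659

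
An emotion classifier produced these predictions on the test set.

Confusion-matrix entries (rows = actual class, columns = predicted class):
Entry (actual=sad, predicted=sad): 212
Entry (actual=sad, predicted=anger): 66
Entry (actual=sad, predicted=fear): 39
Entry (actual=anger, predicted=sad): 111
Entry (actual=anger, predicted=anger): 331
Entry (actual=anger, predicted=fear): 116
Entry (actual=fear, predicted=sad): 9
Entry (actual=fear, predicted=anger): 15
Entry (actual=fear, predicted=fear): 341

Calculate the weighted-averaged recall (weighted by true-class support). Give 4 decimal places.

Per-class recall (TP/(TP+FN)):
  sad: TP=212, FN=66+39=105 → 212/317 = 0.66877
  anger: TP=331, FN=111+116=227 → 331/558 = 0.59319
  fear: TP=341, FN=9+15=24 → 341/365 = 0.93425
Weighted-recall = Σ (supportᵢ/N)·recallᵢ with N=1240: (317/1240)·0.66877 + (558/1240)·0.59319 + (365/1240)·0.93425 = 0.7129

0.7129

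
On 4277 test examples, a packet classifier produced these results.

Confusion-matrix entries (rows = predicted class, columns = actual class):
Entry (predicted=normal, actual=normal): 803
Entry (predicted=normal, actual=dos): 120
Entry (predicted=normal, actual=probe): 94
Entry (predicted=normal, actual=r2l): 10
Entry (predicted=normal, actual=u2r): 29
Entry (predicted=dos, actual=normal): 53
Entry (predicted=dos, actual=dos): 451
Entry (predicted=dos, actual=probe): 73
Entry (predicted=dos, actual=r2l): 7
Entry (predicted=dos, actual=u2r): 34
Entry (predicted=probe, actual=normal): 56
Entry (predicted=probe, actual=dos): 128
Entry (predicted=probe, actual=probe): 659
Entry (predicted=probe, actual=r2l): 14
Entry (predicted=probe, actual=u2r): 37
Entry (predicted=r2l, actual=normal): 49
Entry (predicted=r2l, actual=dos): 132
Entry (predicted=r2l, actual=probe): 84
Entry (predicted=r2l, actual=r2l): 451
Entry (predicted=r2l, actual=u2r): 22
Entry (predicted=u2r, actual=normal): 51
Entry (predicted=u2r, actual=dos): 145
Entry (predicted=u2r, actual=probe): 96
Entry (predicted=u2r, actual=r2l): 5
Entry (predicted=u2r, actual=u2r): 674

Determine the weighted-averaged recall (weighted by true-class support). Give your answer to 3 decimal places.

Per-class recall (TP/(TP+FN)):
  normal: TP=803, FN=53+56+49+51=209 → 803/1012 = 0.7935
  dos: TP=451, FN=120+128+132+145=525 → 451/976 = 0.4621
  probe: TP=659, FN=94+73+84+96=347 → 659/1006 = 0.6551
  r2l: TP=451, FN=10+7+14+5=36 → 451/487 = 0.9261
  u2r: TP=674, FN=29+34+37+22=122 → 674/796 = 0.8467
Weighted-recall = Σ (supportᵢ/N)·recallᵢ with N=4277: (1012/4277)·0.7935 + (976/4277)·0.4621 + (1006/4277)·0.6551 + (487/4277)·0.9261 + (796/4277)·0.8467 = 0.710

0.710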